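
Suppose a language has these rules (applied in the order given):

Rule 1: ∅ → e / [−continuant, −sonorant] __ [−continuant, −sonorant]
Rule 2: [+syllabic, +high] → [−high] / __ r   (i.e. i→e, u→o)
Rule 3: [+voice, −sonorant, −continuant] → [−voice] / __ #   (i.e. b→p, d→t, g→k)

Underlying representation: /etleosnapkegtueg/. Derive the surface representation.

Rule 1 (stop-cluster e-epenthesis): /p/ and /k/ form a stop–stop cluster, so [e] is inserted between them. /g/ and /t/ form a stop–stop cluster, so [e] is inserted between them. /etleosnapkegtueg/ → etleosnapekegetueg.
Rule 2 (pre-rhotic lowering): no segment meets the environment; /etleosnapekegetueg/ is unchanged.
Rule 3 (final devoicing): /g/ is a voiced stop in word-final position, so it devoices to [k]. /etleosnapekegetueg/ → etleosnapekegetuek.

etleosnapekegetuek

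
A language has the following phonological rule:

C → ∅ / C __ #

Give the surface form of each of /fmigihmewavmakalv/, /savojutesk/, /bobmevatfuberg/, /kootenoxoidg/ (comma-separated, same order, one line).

fmigihmewavmakal, savojutes, bobmevatfuber, kootenoxoid

/fmigihmewavmakalv/: /v/ is the second consonant of a word-final cluster /lv/, so it deletes. → [fmigihmewavmakal].
/savojutesk/: /k/ is the second consonant of a word-final cluster /sk/, so it deletes. → [savojutes].
/bobmevatfuberg/: /g/ is the second consonant of a word-final cluster /rg/, so it deletes. → [bobmevatfuber].
/kootenoxoidg/: /g/ is the second consonant of a word-final cluster /dg/, so it deletes. → [kootenoxoid].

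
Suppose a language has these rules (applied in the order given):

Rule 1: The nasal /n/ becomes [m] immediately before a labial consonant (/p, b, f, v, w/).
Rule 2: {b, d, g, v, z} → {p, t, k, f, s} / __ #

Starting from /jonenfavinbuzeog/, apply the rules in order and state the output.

Rule 1 (nasal place assimilation): /n/ precedes the labial consonant /f/, so it assimilates in place to [m]. /n/ precedes the labial consonant /b/, so it assimilates in place to [m]. /jonenfavinbuzeog/ → jonemfavimbuzeog.
Rule 2 (final devoicing): /g/ is a voiced obstruent in word-final position, so it devoices to [k]. /jonemfavimbuzeog/ → jonemfavimbuzeok.

jonemfavimbuzeok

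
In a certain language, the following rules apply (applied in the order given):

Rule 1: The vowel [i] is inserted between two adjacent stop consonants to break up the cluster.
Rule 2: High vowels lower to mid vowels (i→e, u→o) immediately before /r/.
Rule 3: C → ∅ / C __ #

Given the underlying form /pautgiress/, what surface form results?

pautigeres

Rule 1 (stop-cluster i-epenthesis): /t/ and /g/ form a stop–stop cluster, so [i] is inserted between them. /pautgiress/ → pautigiress.
Rule 2 (pre-rhotic lowering): /i/ is a high vowel immediately before /r/, so it lowers to [e]. /pautigiress/ → pautigeress.
Rule 3 (final cluster simplification): /s/ is the second consonant of a word-final cluster /ss/, so it deletes. /pautigeress/ → pautigeres.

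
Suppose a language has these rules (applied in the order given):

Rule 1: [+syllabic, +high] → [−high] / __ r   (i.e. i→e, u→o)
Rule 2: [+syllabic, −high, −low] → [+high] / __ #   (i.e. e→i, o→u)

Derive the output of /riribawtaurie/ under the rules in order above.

Rule 1 (pre-rhotic lowering): /i/ is a high vowel immediately before /r/, so it lowers to [e]. /u/ is a high vowel immediately before /r/, so it lowers to [o]. /riribawtaurie/ → reribawtaorie.
Rule 2 (final vowel raising): /e/ is a mid vowel in word-final position, so it raises to [i]. /reribawtaorie/ → reribawtaorii.

reribawtaorii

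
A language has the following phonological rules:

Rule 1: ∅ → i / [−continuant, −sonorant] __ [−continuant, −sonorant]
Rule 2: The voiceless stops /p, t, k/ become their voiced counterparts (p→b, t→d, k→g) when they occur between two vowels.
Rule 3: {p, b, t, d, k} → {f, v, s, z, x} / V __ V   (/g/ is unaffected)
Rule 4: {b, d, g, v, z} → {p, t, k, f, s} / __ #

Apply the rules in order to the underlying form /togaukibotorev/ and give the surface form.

Rule 1 (stop-cluster i-epenthesis): no segment meets the environment; /togaukibotorev/ is unchanged.
Rule 2 (intervocalic voicing): /k/ is a voiceless stop between vowels /u/ and /i/, so it voices to [g]. /t/ is a voiceless stop between vowels /o/ and /o/, so it voices to [d]. /togaukibotorev/ → togaugibodorev.
Rule 3 (intervocalic spirantization): /b/ is a stop between vowels /i/ and /o/, so it spirantizes to the fricative [v]. /d/ is a stop between vowels /o/ and /o/, so it spirantizes to the fricative [z]. /togaugibodorev/ → togaugivozorev.
Rule 4 (final devoicing): /v/ is a voiced obstruent in word-final position, so it devoices to [f]. /togaugivozorev/ → togaugivozoref.

togaugivozoref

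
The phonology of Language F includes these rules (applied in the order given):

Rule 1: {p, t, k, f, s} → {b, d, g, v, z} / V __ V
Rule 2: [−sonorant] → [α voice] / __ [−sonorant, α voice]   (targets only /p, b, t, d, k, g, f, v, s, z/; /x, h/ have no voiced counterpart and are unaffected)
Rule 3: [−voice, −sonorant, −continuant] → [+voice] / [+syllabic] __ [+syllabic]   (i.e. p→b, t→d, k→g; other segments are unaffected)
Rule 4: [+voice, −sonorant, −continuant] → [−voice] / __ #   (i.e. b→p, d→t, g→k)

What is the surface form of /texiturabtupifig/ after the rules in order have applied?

Rule 1 (intervocalic voicing): /t/ is a voiceless obstruent between vowels /i/ and /u/, so it voices to [d]. /p/ is a voiceless obstruent between vowels /u/ and /i/, so it voices to [b]. /f/ is a voiceless obstruent between vowels /i/ and /i/, so it voices to [v]. /texiturabtupifig/ → texidurabtubivig.
Rule 2 (regressive voicing assimilation): /b/ precedes the voiceless obstruent /t/, so it devoices to [p] by assimilation. /texidurabtubivig/ → texiduraptubivig.
Rule 3 (intervocalic voicing): no segment meets the environment; /texiduraptubivig/ is unchanged.
Rule 4 (final devoicing): /g/ is a voiced stop in word-final position, so it devoices to [k]. /texiduraptubivig/ → texiduraptubivik.

texiduraptubivik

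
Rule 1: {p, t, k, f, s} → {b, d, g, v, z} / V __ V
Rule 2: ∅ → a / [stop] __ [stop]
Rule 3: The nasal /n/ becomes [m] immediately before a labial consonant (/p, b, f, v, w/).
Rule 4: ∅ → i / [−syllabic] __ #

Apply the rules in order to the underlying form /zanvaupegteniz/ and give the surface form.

zamvaubegatenizi

Rule 1 (intervocalic voicing): /p/ is a voiceless obstruent between vowels /u/ and /e/, so it voices to [b]. /zanvaupegteniz/ → zanvaubegteniz.
Rule 2 (stop-cluster a-epenthesis): /g/ and /t/ form a stop–stop cluster, so [a] is inserted between them. /zanvaubegteniz/ → zanvaubegateniz.
Rule 3 (nasal place assimilation): /n/ precedes the labial consonant /v/, so it assimilates in place to [m]. /zanvaubegateniz/ → zamvaubegateniz.
Rule 4 (final i-epenthesis): the form ends in the consonant /z/, so [i] is inserted word-finally. /zamvaubegateniz/ → zamvaubegatenizi.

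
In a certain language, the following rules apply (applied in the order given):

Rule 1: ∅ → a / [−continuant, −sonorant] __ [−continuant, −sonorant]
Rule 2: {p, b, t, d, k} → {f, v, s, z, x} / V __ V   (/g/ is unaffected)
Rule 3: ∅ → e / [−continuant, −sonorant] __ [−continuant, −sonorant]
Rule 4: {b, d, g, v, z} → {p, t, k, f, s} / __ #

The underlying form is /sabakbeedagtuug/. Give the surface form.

savaxaveezagasuuk

Rule 1 (stop-cluster a-epenthesis): /k/ and /b/ form a stop–stop cluster, so [a] is inserted between them. /g/ and /t/ form a stop–stop cluster, so [a] is inserted between them. /sabakbeedagtuug/ → sabakabeedagatuug.
Rule 2 (intervocalic spirantization): /b/ is a stop between vowels /a/ and /a/, so it spirantizes to the fricative [v]. /k/ is a stop between vowels /a/ and /a/, so it spirantizes to the fricative [x]. /b/ is a stop between vowels /a/ and /e/, so it spirantizes to the fricative [v]. /d/ is a stop between vowels /e/ and /a/, so it spirantizes to the fricative [z]. /t/ is a stop between vowels /a/ and /u/, so it spirantizes to the fricative [s]. /sabakabeedagatuug/ → savaxaveezagasuug.
Rule 3 (stop-cluster e-epenthesis): no segment meets the environment; /savaxaveezagasuug/ is unchanged.
Rule 4 (final devoicing): /g/ is a voiced obstruent in word-final position, so it devoices to [k]. /savaxaveezagasuug/ → savaxaveezagasuuk.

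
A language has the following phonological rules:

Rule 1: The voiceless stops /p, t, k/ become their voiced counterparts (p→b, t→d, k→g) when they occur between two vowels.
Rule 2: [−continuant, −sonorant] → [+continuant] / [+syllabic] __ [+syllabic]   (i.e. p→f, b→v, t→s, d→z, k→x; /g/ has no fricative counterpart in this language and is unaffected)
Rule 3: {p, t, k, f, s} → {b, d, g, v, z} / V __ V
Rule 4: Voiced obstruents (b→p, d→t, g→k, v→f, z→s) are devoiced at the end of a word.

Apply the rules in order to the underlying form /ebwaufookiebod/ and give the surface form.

ebwauvoogievot

Rule 1 (intervocalic voicing): /k/ is a voiceless stop between vowels /o/ and /i/, so it voices to [g]. /ebwaufookiebod/ → ebwaufoogiebod.
Rule 2 (intervocalic spirantization): /b/ is a stop between vowels /e/ and /o/, so it spirantizes to the fricative [v]. /ebwaufoogiebod/ → ebwaufoogievod.
Rule 3 (intervocalic voicing): /f/ is a voiceless obstruent between vowels /u/ and /o/, so it voices to [v]. /ebwaufoogievod/ → ebwauvoogievod.
Rule 4 (final devoicing): /d/ is a voiced obstruent in word-final position, so it devoices to [t]. /ebwauvoogievod/ → ebwauvoogievot.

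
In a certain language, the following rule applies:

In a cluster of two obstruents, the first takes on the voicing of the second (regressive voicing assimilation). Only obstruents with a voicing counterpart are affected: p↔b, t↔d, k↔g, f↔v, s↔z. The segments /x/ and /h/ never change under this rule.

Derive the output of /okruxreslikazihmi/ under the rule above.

okruxreslikazihmi

No segment of /okruxreslikazihmi/ meets the structural description of the rule, so the form surfaces unchanged.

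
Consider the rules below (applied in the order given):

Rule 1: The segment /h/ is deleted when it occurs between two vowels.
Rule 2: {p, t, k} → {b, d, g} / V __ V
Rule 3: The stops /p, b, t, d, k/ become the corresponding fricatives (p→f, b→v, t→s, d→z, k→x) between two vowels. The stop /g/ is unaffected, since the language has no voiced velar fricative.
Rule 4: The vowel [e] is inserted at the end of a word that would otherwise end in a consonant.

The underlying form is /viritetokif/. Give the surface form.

virizezogife

Rule 1 (intervocalic h-deletion): no segment meets the environment; /viritetokif/ is unchanged.
Rule 2 (intervocalic voicing): /t/ is a voiceless stop between vowels /i/ and /e/, so it voices to [d]. /t/ is a voiceless stop between vowels /e/ and /o/, so it voices to [d]. /k/ is a voiceless stop between vowels /o/ and /i/, so it voices to [g]. /viritetokif/ → viridedogif.
Rule 3 (intervocalic spirantization): /d/ is a stop between vowels /i/ and /e/, so it spirantizes to the fricative [z]. /d/ is a stop between vowels /e/ and /o/, so it spirantizes to the fricative [z]. /viridedogif/ → virizezogif.
Rule 4 (final e-epenthesis): the form ends in the consonant /f/, so [e] is inserted word-finally. /virizezogif/ → virizezogife.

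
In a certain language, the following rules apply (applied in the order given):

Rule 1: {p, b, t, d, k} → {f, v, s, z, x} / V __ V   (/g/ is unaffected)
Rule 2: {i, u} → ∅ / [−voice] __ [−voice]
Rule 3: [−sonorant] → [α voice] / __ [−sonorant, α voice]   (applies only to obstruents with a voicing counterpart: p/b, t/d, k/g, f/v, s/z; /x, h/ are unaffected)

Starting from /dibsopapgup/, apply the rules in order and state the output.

dipsofabgup

Rule 1 (intervocalic spirantization): /p/ is a stop between vowels /o/ and /a/, so it spirantizes to the fricative [f]. /dibsopapgup/ → dibsofapgup.
Rule 2 (high vowel syncope): no segment meets the environment; /dibsofapgup/ is unchanged.
Rule 3 (regressive voicing assimilation): /b/ precedes the voiceless obstruent /s/, so it devoices to [p] by assimilation. /p/ precedes the voiced obstruent /g/, so it voices to [b] by assimilation. /dibsofapgup/ → dipsofabgup.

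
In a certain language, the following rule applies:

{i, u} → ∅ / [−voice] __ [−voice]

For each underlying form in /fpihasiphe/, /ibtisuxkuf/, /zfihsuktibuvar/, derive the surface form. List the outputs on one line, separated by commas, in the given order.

/fpihasiphe/: /i/ is a high vowel flanked by voiceless consonants /p/ and /h/, so it deletes. /i/ is a high vowel flanked by voiceless consonants /s/ and /p/, so it deletes. → [fphasphe].
/ibtisuxkuf/: /i/ is a high vowel flanked by voiceless consonants /t/ and /s/, so it deletes. /u/ is a high vowel flanked by voiceless consonants /s/ and /x/, so it deletes. /u/ is a high vowel flanked by voiceless consonants /k/ and /f/, so it deletes. → [ibtsxkf].
/zfihsuktibuvar/: /i/ is a high vowel flanked by voiceless consonants /f/ and /h/, so it deletes. /u/ is a high vowel flanked by voiceless consonants /s/ and /k/, so it deletes. → [zfhsktibuvar].

fphasphe, ibtsxkf, zfhsktibuvar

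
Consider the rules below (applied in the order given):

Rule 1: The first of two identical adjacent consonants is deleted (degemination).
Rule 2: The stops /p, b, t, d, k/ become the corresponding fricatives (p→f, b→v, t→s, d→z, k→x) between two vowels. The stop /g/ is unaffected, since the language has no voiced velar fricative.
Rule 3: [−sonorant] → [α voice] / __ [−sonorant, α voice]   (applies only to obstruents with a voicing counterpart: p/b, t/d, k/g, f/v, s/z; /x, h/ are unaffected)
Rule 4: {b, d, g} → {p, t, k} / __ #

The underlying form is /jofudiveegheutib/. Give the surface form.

Rule 1 (degemination): no segment meets the environment; /jofudiveegheutib/ is unchanged.
Rule 2 (intervocalic spirantization): /d/ is a stop between vowels /u/ and /i/, so it spirantizes to the fricative [z]. /t/ is a stop between vowels /u/ and /i/, so it spirantizes to the fricative [s]. /jofudiveegheutib/ → jofuziveegheusib.
Rule 3 (regressive voicing assimilation): /g/ precedes the voiceless obstruent /h/, so it devoices to [k] by assimilation. /jofuziveegheusib/ → jofuziveekheusib.
Rule 4 (final devoicing): /b/ is a voiced stop in word-final position, so it devoices to [p]. /jofuziveekheusib/ → jofuziveekheusip.

jofuziveekheusip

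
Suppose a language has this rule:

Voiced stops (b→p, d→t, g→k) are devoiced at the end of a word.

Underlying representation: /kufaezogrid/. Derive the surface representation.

kufaezogrit

Scanning /kufaezogrid/: /g/ at position 8 is not in the conditioning environment; /d/ is a voiced stop in word-final position, so it devoices to [t].
Result: [kufaezogrit].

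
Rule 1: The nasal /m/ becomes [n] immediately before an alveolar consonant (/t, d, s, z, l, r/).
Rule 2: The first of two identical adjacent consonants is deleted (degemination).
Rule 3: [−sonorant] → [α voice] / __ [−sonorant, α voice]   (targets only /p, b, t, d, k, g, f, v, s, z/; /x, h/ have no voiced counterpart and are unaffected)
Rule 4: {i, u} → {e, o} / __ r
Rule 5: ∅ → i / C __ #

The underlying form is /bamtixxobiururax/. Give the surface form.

bantixobiororaxi

Rule 1 (nasal place assimilation): /m/ precedes the alveolar consonant /t/, so it assimilates in place to [n]. /bamtixxobiururax/ → bantixxobiururax.
Rule 2 (degemination): /xx/ is a geminate; the first /x/ deletes. /bantixxobiururax/ → bantixobiururax.
Rule 3 (regressive voicing assimilation): no segment meets the environment; /bantixobiururax/ is unchanged.
Rule 4 (pre-rhotic lowering): /u/ is a high vowel immediately before /r/, so it lowers to [o]. /u/ is a high vowel immediately before /r/, so it lowers to [o]. /bantixobiururax/ → bantixobiororax.
Rule 5 (final i-epenthesis): the form ends in the consonant /x/, so [i] is inserted word-finally. /bantixobiororax/ → bantixobiororaxi.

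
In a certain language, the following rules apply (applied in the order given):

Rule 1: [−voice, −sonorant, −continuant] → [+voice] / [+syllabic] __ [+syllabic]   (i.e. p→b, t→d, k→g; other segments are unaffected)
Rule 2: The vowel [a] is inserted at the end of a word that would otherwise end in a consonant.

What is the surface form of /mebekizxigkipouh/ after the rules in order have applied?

Rule 1 (intervocalic voicing): /k/ is a voiceless stop between vowels /e/ and /i/, so it voices to [g]. /p/ is a voiceless stop between vowels /i/ and /o/, so it voices to [b]. /mebekizxigkipouh/ → mebegizxigkibouh.
Rule 2 (final a-epenthesis): the form ends in the consonant /h/, so [a] is inserted word-finally. /mebegizxigkibouh/ → mebegizxigkibouha.

mebegizxigkibouha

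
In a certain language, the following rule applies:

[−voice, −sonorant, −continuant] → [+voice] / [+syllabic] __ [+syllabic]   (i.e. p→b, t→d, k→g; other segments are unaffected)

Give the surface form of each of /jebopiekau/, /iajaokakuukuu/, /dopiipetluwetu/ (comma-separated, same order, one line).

jebobiegau, iajaogaguuguu, dobiibetluwedu

/jebopiekau/: /p/ is a voiceless stop between vowels /o/ and /i/, so it voices to [b]. /k/ is a voiceless stop between vowels /e/ and /a/, so it voices to [g]. → [jebobiegau].
/iajaokakuukuu/: /k/ is a voiceless stop between vowels /o/ and /a/, so it voices to [g]. /k/ is a voiceless stop between vowels /a/ and /u/, so it voices to [g]. /k/ is a voiceless stop between vowels /u/ and /u/, so it voices to [g]. → [iajaogaguuguu].
/dopiipetluwetu/: /p/ is a voiceless stop between vowels /o/ and /i/, so it voices to [b]. /p/ is a voiceless stop between vowels /i/ and /e/, so it voices to [b]. /t/ is a voiceless stop between vowels /e/ and /u/, so it voices to [d]. → [dobiibetluwedu].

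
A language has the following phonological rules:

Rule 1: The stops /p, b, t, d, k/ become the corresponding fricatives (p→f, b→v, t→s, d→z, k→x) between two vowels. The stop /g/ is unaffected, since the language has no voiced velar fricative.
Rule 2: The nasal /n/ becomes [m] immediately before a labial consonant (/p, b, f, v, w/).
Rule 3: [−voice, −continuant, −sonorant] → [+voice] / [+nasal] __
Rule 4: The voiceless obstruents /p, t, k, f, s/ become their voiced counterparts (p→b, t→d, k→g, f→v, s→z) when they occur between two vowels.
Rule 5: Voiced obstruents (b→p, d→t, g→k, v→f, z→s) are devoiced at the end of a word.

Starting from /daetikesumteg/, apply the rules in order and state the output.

Rule 1 (intervocalic spirantization): /t/ is a stop between vowels /e/ and /i/, so it spirantizes to the fricative [s]. /k/ is a stop between vowels /i/ and /e/, so it spirantizes to the fricative [x]. /daetikesumteg/ → daesixesumteg.
Rule 2 (nasal place assimilation): no segment meets the environment; /daesixesumteg/ is unchanged.
Rule 3 (post-nasal voicing): /t/ is a voiceless stop immediately after the nasal /m/, so it voices to [d]. /daesixesumteg/ → daesixesumdeg.
Rule 4 (intervocalic voicing): /s/ is a voiceless obstruent between vowels /e/ and /i/, so it voices to [z]. /s/ is a voiceless obstruent between vowels /e/ and /u/, so it voices to [z]. /daesixesumdeg/ → daezixezumdeg.
Rule 5 (final devoicing): /g/ is a voiced obstruent in word-final position, so it devoices to [k]. /daezixezumdeg/ → daezixezumdek.

daezixezumdek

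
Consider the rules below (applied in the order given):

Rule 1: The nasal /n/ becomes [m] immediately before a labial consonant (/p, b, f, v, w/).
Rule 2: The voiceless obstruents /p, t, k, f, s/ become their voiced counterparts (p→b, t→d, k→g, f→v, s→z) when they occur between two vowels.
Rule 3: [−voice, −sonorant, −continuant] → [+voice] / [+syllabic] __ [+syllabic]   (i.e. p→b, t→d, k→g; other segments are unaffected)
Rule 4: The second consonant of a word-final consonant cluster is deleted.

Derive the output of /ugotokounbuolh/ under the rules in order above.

ugodogoumbuol

Rule 1 (nasal place assimilation): /n/ precedes the labial consonant /b/, so it assimilates in place to [m]. /ugotokounbuolh/ → ugotokoumbuolh.
Rule 2 (intervocalic voicing): /t/ is a voiceless obstruent between vowels /o/ and /o/, so it voices to [d]. /k/ is a voiceless obstruent between vowels /o/ and /o/, so it voices to [g]. /ugotokoumbuolh/ → ugodogoumbuolh.
Rule 3 (intervocalic voicing): no segment meets the environment; /ugodogoumbuolh/ is unchanged.
Rule 4 (final cluster simplification): /h/ is the second consonant of a word-final cluster /lh/, so it deletes. /ugodogoumbuolh/ → ugodogoumbuol.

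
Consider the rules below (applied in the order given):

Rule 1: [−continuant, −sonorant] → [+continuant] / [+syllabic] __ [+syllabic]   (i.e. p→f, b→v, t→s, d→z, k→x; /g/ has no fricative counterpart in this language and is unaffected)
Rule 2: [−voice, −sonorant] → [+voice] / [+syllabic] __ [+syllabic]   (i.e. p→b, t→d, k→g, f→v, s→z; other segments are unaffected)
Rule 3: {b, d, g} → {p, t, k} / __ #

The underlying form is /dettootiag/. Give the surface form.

dettooziak

Rule 1 (intervocalic spirantization): /t/ is a stop between vowels /o/ and /i/, so it spirantizes to the fricative [s]. /dettootiag/ → dettoosiag.
Rule 2 (intervocalic voicing): /s/ is a voiceless obstruent between vowels /o/ and /i/, so it voices to [z]. /dettoosiag/ → dettooziag.
Rule 3 (final devoicing): /g/ is a voiced stop in word-final position, so it devoices to [k]. /dettooziag/ → dettooziak.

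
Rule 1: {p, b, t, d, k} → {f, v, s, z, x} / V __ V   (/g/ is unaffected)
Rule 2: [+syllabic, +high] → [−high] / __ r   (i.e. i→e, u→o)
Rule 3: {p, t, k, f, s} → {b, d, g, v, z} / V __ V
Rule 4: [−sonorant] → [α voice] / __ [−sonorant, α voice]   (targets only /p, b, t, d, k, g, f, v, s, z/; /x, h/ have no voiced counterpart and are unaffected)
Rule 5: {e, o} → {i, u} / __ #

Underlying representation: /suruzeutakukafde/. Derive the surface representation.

soruzeuzaxuxavdi

Rule 1 (intervocalic spirantization): /t/ is a stop between vowels /u/ and /a/, so it spirantizes to the fricative [s]. /k/ is a stop between vowels /a/ and /u/, so it spirantizes to the fricative [x]. /k/ is a stop between vowels /u/ and /a/, so it spirantizes to the fricative [x]. /suruzeutakukafde/ → suruzeusaxuxafde.
Rule 2 (pre-rhotic lowering): /u/ is a high vowel immediately before /r/, so it lowers to [o]. /suruzeusaxuxafde/ → soruzeusaxuxafde.
Rule 3 (intervocalic voicing): /s/ is a voiceless obstruent between vowels /u/ and /a/, so it voices to [z]. /soruzeusaxuxafde/ → soruzeuzaxuxafde.
Rule 4 (regressive voicing assimilation): /f/ precedes the voiced obstruent /d/, so it voices to [v] by assimilation. /soruzeuzaxuxafde/ → soruzeuzaxuxavde.
Rule 5 (final vowel raising): /e/ is a mid vowel in word-final position, so it raises to [i]. /soruzeuzaxuxavde/ → soruzeuzaxuxavdi.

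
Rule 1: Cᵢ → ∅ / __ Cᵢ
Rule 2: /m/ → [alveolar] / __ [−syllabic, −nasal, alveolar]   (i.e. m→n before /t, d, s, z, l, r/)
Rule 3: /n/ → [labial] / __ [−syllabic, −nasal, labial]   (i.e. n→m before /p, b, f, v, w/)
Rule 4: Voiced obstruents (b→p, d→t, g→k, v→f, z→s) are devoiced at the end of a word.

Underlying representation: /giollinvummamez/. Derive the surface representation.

giolimvumames

Rule 1 (degemination): /ll/ is a geminate; the first /l/ deletes. /mm/ is a geminate; the first /m/ deletes. /giollinvummamez/ → giolinvumamez.
Rule 2 (nasal place assimilation): no segment meets the environment; /giolinvumamez/ is unchanged.
Rule 3 (nasal place assimilation): /n/ precedes the labial consonant /v/, so it assimilates in place to [m]. /giolinvumamez/ → giolimvumamez.
Rule 4 (final devoicing): /z/ is a voiced obstruent in word-final position, so it devoices to [s]. /giolimvumamez/ → giolimvumames.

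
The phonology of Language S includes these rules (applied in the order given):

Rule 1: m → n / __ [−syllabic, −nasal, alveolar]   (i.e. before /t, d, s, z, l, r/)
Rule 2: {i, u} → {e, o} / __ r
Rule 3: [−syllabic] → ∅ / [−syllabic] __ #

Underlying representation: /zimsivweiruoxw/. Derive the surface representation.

Rule 1 (nasal place assimilation): /m/ precedes the alveolar consonant /s/, so it assimilates in place to [n]. /zimsivweiruoxw/ → zinsivweiruoxw.
Rule 2 (pre-rhotic lowering): /i/ is a high vowel immediately before /r/, so it lowers to [e]. /zinsivweiruoxw/ → zinsivweeruoxw.
Rule 3 (final cluster simplification): /w/ is the second consonant of a word-final cluster /xw/, so it deletes. /zinsivweeruoxw/ → zinsivweeruox.

zinsivweeruox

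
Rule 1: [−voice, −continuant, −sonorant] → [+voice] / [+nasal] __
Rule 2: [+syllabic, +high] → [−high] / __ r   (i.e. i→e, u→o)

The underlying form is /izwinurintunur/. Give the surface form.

Rule 1 (post-nasal voicing): /t/ is a voiceless stop immediately after the nasal /n/, so it voices to [d]. /izwinurintunur/ → izwinurindunur.
Rule 2 (pre-rhotic lowering): /u/ is a high vowel immediately before /r/, so it lowers to [o]. /u/ is a high vowel immediately before /r/, so it lowers to [o]. /izwinurindunur/ → izwinorindunor.

izwinorindunor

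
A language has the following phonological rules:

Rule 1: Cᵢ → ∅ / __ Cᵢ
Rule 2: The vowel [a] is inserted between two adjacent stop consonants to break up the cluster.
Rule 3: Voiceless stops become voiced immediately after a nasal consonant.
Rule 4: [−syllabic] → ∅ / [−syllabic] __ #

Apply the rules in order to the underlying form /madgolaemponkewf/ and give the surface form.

Rule 1 (degemination): no segment meets the environment; /madgolaemponkewf/ is unchanged.
Rule 2 (stop-cluster a-epenthesis): /d/ and /g/ form a stop–stop cluster, so [a] is inserted between them. /madgolaemponkewf/ → madagolaemponkewf.
Rule 3 (post-nasal voicing): /p/ is a voiceless stop immediately after the nasal /m/, so it voices to [b]. /k/ is a voiceless stop immediately after the nasal /n/, so it voices to [g]. /madagolaemponkewf/ → madagolaembongewf.
Rule 4 (final cluster simplification): /f/ is the second consonant of a word-final cluster /wf/, so it deletes. /madagolaembongewf/ → madagolaembongew.

madagolaembongew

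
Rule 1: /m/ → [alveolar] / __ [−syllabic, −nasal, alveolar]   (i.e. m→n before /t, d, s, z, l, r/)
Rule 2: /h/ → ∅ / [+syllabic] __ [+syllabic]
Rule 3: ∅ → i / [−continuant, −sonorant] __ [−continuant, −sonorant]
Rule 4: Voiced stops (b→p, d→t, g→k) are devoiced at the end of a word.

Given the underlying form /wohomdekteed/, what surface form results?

Rule 1 (nasal place assimilation): /m/ precedes the alveolar consonant /d/, so it assimilates in place to [n]. /wohomdekteed/ → wohondekteed.
Rule 2 (intervocalic h-deletion): /h/ occurs between vowels /o/ and /o/, so it deletes. /wohondekteed/ → woondekteed.
Rule 3 (stop-cluster i-epenthesis): /k/ and /t/ form a stop–stop cluster, so [i] is inserted between them. /woondekteed/ → woondekiteed.
Rule 4 (final devoicing): /d/ is a voiced stop in word-final position, so it devoices to [t]. /woondekiteed/ → woondekiteet.

woondekiteet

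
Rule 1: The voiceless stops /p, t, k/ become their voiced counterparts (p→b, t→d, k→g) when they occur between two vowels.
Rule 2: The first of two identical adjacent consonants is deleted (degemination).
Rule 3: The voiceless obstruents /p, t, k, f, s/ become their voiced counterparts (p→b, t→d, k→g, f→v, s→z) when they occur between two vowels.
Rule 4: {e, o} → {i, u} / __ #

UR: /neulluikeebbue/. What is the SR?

neuluigeebui

Rule 1 (intervocalic voicing): /k/ is a voiceless stop between vowels /i/ and /e/, so it voices to [g]. /neulluikeebbue/ → neulluigeebbue.
Rule 2 (degemination): /ll/ is a geminate; the first /l/ deletes. /bb/ is a geminate; the first /b/ deletes. /neulluigeebbue/ → neuluigeebue.
Rule 3 (intervocalic voicing): no segment meets the environment; /neuluigeebue/ is unchanged.
Rule 4 (final vowel raising): /e/ is a mid vowel in word-final position, so it raises to [i]. /neuluigeebue/ → neuluigeebui.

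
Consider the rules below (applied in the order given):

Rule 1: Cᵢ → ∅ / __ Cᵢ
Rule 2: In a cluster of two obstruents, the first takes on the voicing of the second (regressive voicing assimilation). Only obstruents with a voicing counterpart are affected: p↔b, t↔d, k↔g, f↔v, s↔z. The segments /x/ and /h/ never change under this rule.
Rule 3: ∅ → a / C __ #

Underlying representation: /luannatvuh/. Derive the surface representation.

luanadvuha

Rule 1 (degemination): /nn/ is a geminate; the first /n/ deletes. /luannatvuh/ → luanatvuh.
Rule 2 (regressive voicing assimilation): /t/ precedes the voiced obstruent /v/, so it voices to [d] by assimilation. /luanatvuh/ → luanadvuh.
Rule 3 (final a-epenthesis): the form ends in the consonant /h/, so [a] is inserted word-finally. /luanadvuh/ → luanadvuha.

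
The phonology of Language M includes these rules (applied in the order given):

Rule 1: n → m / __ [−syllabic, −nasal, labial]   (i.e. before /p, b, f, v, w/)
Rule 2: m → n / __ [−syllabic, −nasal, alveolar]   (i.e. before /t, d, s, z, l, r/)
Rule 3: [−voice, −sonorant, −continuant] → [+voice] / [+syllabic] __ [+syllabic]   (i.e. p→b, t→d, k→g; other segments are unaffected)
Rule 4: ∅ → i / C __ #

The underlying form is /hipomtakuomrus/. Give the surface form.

hibontaguonrusi

Rule 1 (nasal place assimilation): no segment meets the environment; /hipomtakuomrus/ is unchanged.
Rule 2 (nasal place assimilation): /m/ precedes the alveolar consonant /t/, so it assimilates in place to [n]. /m/ precedes the alveolar consonant /r/, so it assimilates in place to [n]. /hipomtakuomrus/ → hipontakuonrus.
Rule 3 (intervocalic voicing): /p/ is a voiceless stop between vowels /i/ and /o/, so it voices to [b]. /k/ is a voiceless stop between vowels /a/ and /u/, so it voices to [g]. /hipontakuonrus/ → hibontaguonrus.
Rule 4 (final i-epenthesis): the form ends in the consonant /s/, so [i] is inserted word-finally. /hibontaguonrus/ → hibontaguonrusi.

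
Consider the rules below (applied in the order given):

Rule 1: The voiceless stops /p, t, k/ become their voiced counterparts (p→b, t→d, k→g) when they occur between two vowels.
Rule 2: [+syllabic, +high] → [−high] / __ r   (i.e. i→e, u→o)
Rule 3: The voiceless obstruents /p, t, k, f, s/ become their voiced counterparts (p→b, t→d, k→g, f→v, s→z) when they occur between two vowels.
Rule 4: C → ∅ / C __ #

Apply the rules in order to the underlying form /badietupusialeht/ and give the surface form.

badiedubuzialeh

Rule 1 (intervocalic voicing): /t/ is a voiceless stop between vowels /e/ and /u/, so it voices to [d]. /p/ is a voiceless stop between vowels /u/ and /u/, so it voices to [b]. /badietupusialeht/ → badiedubusialeht.
Rule 2 (pre-rhotic lowering): no segment meets the environment; /badiedubusialeht/ is unchanged.
Rule 3 (intervocalic voicing): /s/ is a voiceless obstruent between vowels /u/ and /i/, so it voices to [z]. /badiedubusialeht/ → badiedubuzialeht.
Rule 4 (final cluster simplification): /t/ is the second consonant of a word-final cluster /ht/, so it deletes. /badiedubuzialeht/ → badiedubuzialeh.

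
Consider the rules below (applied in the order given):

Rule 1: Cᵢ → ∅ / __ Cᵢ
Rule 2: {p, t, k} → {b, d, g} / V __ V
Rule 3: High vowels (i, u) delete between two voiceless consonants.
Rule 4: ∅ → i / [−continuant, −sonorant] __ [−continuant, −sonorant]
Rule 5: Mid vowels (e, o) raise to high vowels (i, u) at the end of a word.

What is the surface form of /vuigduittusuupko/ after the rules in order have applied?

vuigiduidusuupiku

Rule 1 (degemination): /tt/ is a geminate; the first /t/ deletes. /vuigduittusuupko/ → vuigduitusuupko.
Rule 2 (intervocalic voicing): /t/ is a voiceless stop between vowels /i/ and /u/, so it voices to [d]. /vuigduitusuupko/ → vuigduidusuupko.
Rule 3 (high vowel syncope): no segment meets the environment; /vuigduidusuupko/ is unchanged.
Rule 4 (stop-cluster i-epenthesis): /g/ and /d/ form a stop–stop cluster, so [i] is inserted between them. /p/ and /k/ form a stop–stop cluster, so [i] is inserted between them. /vuigduidusuupko/ → vuigiduidusuupiko.
Rule 5 (final vowel raising): /o/ is a mid vowel in word-final position, so it raises to [u]. /vuigiduidusuupiko/ → vuigiduidusuupiku.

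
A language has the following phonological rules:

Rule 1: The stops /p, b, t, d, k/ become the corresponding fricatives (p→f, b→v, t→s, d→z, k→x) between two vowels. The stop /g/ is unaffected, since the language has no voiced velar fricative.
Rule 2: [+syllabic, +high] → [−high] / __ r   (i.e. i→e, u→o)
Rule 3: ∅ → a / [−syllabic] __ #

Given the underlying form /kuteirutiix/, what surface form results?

kuseerusiixa

Rule 1 (intervocalic spirantization): /t/ is a stop between vowels /u/ and /e/, so it spirantizes to the fricative [s]. /t/ is a stop between vowels /u/ and /i/, so it spirantizes to the fricative [s]. /kuteirutiix/ → kuseirusiix.
Rule 2 (pre-rhotic lowering): /i/ is a high vowel immediately before /r/, so it lowers to [e]. /kuseirusiix/ → kuseerusiix.
Rule 3 (final a-epenthesis): the form ends in the consonant /x/, so [a] is inserted word-finally. /kuseerusiix/ → kuseerusiixa.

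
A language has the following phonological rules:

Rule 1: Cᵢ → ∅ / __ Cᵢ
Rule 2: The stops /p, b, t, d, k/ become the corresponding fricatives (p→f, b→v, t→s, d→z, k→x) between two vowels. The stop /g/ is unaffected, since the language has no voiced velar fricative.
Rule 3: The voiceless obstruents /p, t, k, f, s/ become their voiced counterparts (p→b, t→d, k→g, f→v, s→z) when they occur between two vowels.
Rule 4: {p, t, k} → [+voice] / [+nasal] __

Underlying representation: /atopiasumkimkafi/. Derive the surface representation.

azoviazumgimgavi

Rule 1 (degemination): no segment meets the environment; /atopiasumkimkafi/ is unchanged.
Rule 2 (intervocalic spirantization): /t/ is a stop between vowels /a/ and /o/, so it spirantizes to the fricative [s]. /p/ is a stop between vowels /o/ and /i/, so it spirantizes to the fricative [f]. /atopiasumkimkafi/ → asofiasumkimkafi.
Rule 3 (intervocalic voicing): /s/ is a voiceless obstruent between vowels /a/ and /o/, so it voices to [z]. /f/ is a voiceless obstruent between vowels /o/ and /i/, so it voices to [v]. /s/ is a voiceless obstruent between vowels /a/ and /u/, so it voices to [z]. /f/ is a voiceless obstruent between vowels /a/ and /i/, so it voices to [v]. /asofiasumkimkafi/ → azoviazumkimkavi.
Rule 4 (post-nasal voicing): /k/ is a voiceless stop immediately after the nasal /m/, so it voices to [g]. /k/ is a voiceless stop immediately after the nasal /m/, so it voices to [g]. /azoviazumkimkavi/ → azoviazumgimgavi.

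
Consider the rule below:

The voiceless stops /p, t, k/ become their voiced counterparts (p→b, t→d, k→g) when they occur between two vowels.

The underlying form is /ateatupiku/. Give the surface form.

adeadubigu

/t/ is a voiceless stop between vowels /a/ and /e/, so it voices to [d].
/t/ is a voiceless stop between vowels /a/ and /u/, so it voices to [d].
/p/ is a voiceless stop between vowels /u/ and /i/, so it voices to [b].
/k/ is a voiceless stop between vowels /i/ and /u/, so it voices to [g].
Surface form: [adeadubigu].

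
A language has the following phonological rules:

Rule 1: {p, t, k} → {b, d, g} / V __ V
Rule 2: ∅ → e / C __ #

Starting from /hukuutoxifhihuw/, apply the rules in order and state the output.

huguudoxifhihuwe

Rule 1 (intervocalic voicing): /k/ is a voiceless stop between vowels /u/ and /u/, so it voices to [g]. /t/ is a voiceless stop between vowels /u/ and /o/, so it voices to [d]. /hukuutoxifhihuw/ → huguudoxifhihuw.
Rule 2 (final e-epenthesis): the form ends in the consonant /w/, so [e] is inserted word-finally. /huguudoxifhihuw/ → huguudoxifhihuwe.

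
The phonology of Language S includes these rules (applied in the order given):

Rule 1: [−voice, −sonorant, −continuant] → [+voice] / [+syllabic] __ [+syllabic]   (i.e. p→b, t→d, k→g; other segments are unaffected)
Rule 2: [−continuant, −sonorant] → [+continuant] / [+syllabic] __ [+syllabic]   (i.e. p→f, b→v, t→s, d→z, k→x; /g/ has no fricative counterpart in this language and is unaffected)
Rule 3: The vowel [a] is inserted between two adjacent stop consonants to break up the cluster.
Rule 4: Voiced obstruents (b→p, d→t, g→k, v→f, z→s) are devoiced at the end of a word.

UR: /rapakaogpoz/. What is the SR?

ravagaogapos

Rule 1 (intervocalic voicing): /p/ is a voiceless stop between vowels /a/ and /a/, so it voices to [b]. /k/ is a voiceless stop between vowels /a/ and /a/, so it voices to [g]. /rapakaogpoz/ → rabagaogpoz.
Rule 2 (intervocalic spirantization): /b/ is a stop between vowels /a/ and /a/, so it spirantizes to the fricative [v]. /rabagaogpoz/ → ravagaogpoz.
Rule 3 (stop-cluster a-epenthesis): /g/ and /p/ form a stop–stop cluster, so [a] is inserted between them. /ravagaogpoz/ → ravagaogapoz.
Rule 4 (final devoicing): /z/ is a voiced obstruent in word-final position, so it devoices to [s]. /ravagaogapoz/ → ravagaogapos.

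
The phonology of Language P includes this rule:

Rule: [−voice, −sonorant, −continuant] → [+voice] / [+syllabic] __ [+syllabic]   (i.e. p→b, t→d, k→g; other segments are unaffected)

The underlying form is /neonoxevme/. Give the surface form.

No segment of /neonoxevme/ meets the structural description of the rule, so the form surfaces unchanged.

neonoxevme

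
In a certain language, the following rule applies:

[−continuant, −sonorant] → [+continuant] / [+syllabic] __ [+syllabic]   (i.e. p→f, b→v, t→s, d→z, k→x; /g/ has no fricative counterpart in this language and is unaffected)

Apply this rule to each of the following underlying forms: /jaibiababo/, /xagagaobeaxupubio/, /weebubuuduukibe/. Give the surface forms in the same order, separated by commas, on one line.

/jaibiababo/: /b/ is a stop between vowels /i/ and /i/, so it spirantizes to the fricative [v]. /b/ is a stop between vowels /a/ and /a/, so it spirantizes to the fricative [v]. /b/ is a stop between vowels /a/ and /o/, so it spirantizes to the fricative [v]. → [jaiviavavo].
/xagagaobeaxupubio/: /b/ is a stop between vowels /o/ and /e/, so it spirantizes to the fricative [v]. /p/ is a stop between vowels /u/ and /u/, so it spirantizes to the fricative [f]. /b/ is a stop between vowels /u/ and /i/, so it spirantizes to the fricative [v]. → [xagagaoveaxufuvio].
/weebubuuduukibe/: /b/ is a stop between vowels /e/ and /u/, so it spirantizes to the fricative [v]. /b/ is a stop between vowels /u/ and /u/, so it spirantizes to the fricative [v]. /d/ is a stop between vowels /u/ and /u/, so it spirantizes to the fricative [z]. /k/ is a stop between vowels /u/ and /i/, so it spirantizes to the fricative [x]. /b/ is a stop between vowels /i/ and /e/, so it spirantizes to the fricative [v]. → [weevuvuuzuuxive].

jaiviavavo, xagagaoveaxufuvio, weevuvuuzuuxive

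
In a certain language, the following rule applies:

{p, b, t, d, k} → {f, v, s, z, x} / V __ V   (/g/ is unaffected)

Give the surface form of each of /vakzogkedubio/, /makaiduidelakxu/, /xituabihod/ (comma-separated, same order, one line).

/vakzogkedubio/: /d/ is a stop between vowels /e/ and /u/, so it spirantizes to the fricative [z]. /b/ is a stop between vowels /u/ and /i/, so it spirantizes to the fricative [v]. → [vakzogkezuvio].
/makaiduidelakxu/: /k/ is a stop between vowels /a/ and /a/, so it spirantizes to the fricative [x]. /d/ is a stop between vowels /i/ and /u/, so it spirantizes to the fricative [z]. /d/ is a stop between vowels /i/ and /e/, so it spirantizes to the fricative [z]. → [maxaizuizelakxu].
/xituabihod/: /t/ is a stop between vowels /i/ and /u/, so it spirantizes to the fricative [s]. /b/ is a stop between vowels /a/ and /i/, so it spirantizes to the fricative [v]. → [xisuavihod].

vakzogkezuvio, maxaizuizelakxu, xisuavihod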